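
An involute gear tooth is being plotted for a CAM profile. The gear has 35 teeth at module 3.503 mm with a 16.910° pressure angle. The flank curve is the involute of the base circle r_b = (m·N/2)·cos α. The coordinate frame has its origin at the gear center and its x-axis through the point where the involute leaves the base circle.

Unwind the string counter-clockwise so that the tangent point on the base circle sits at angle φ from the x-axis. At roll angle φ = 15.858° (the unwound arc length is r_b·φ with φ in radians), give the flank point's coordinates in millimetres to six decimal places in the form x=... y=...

pitch radius r_p = m·N/2 = 3.503·35/2 = 61.302500
base radius r_b = r_p·cos α = 61.302500·cos 16.910° = 58.651954
roll angle φ = 15.858° = 0.27677431 rad
x = r_b·(cos φ + φ·sin φ) = 58.651954·(0.96194187 + 0.27677431·0.27325415) = 60.855601
y = r_b·(sin φ − φ·cos φ) = 58.651954·(0.27325415 − 0.27677431·0.96194187) = 0.411347

x=60.855601 y=0.411347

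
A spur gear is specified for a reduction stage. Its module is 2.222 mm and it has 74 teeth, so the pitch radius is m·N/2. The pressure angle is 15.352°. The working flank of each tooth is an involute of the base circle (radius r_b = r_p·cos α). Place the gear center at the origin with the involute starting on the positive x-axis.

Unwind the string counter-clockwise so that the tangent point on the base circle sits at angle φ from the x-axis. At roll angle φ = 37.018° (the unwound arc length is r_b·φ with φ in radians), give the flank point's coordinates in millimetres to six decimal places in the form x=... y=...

x=94.140145 y=6.834039

pitch radius r_p = m·N/2 = 2.222·74/2 = 82.214000
base radius r_b = r_p·cos α = 82.214000·cos 15.352° = 79.280402
roll angle φ = 37.018° = 0.64608598 rad
x = r_b·(cos φ + φ·sin φ) = 79.280402·(0.79844640 + 0.64608598·0.60206589) = 94.140145
y = r_b·(sin φ − φ·cos φ) = 79.280402·(0.60206589 − 0.64608598·0.79844640) = 6.834039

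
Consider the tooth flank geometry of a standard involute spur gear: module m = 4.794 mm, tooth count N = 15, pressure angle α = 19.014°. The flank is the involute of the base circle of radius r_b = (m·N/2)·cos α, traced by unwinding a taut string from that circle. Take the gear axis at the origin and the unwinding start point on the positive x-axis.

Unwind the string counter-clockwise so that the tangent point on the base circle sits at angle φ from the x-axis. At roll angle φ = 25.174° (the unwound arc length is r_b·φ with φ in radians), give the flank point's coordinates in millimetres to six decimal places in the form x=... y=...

x=37.117717 y=0.942656

pitch radius r_p = m·N/2 = 4.794·15/2 = 35.955000
base radius r_b = r_p·cos α = 35.955000·cos 19.014° = 33.993259
roll angle φ = 25.174° = 0.43936919 rad
x = r_b·(cos φ + φ·sin φ) = 33.993259·(0.90502017 + 0.43936919·0.42536865) = 37.117717
y = r_b·(sin φ − φ·cos φ) = 33.993259·(0.42536865 − 0.43936919·0.90502017) = 0.942656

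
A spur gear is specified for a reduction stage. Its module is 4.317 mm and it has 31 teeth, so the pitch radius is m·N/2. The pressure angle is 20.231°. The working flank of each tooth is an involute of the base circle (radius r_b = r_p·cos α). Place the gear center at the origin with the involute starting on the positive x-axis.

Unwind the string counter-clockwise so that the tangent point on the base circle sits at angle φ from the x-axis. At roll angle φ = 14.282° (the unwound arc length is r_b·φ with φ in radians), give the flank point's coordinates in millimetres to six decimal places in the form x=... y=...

pitch radius r_p = m·N/2 = 4.317·31/2 = 66.913500
base radius r_b = r_p·cos α = 66.913500·cos 20.231° = 62.785343
roll angle φ = 14.282° = 0.24926792 rad
x = r_b·(cos φ + φ·sin φ) = 62.785343·(0.96909328 + 0.24926792·0.24669458) = 64.705716
y = r_b·(sin φ − φ·cos φ) = 62.785343·(0.24669458 − 0.24926792·0.96909328) = 0.322133

x=64.705716 y=0.322133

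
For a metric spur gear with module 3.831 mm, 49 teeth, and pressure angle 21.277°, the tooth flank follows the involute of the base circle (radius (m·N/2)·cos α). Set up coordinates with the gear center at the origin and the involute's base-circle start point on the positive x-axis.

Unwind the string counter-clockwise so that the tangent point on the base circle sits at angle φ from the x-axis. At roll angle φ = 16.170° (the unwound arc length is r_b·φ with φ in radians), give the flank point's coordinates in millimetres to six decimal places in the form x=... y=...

pitch radius r_p = m·N/2 = 3.831·49/2 = 93.859500
base radius r_b = r_p·cos α = 93.859500·cos 21.277° = 87.461752
roll angle φ = 16.170° = 0.28221974 rad
x = r_b·(cos φ + φ·sin φ) = 87.461752·(0.96043963 + 0.28221974·0.27848826) = 90.875779
y = r_b·(sin φ − φ·cos φ) = 87.461752·(0.27848826 − 0.28221974·0.96043963) = 0.650124

x=90.875779 y=0.650124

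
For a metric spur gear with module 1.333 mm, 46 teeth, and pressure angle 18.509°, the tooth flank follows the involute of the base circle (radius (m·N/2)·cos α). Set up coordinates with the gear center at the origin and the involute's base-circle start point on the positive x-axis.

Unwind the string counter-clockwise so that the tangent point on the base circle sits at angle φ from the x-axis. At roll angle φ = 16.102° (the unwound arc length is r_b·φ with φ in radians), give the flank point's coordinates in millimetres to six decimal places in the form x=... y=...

pitch radius r_p = m·N/2 = 1.333·46/2 = 30.659000
base radius r_b = r_p·cos α = 30.659000·cos 18.509° = 29.073126
roll angle φ = 16.102° = 0.28103292 rad
x = r_b·(cos φ + φ·sin φ) = 29.073126·(0.96076947 + 0.28103292·0.27734819) = 30.198647
y = r_b·(sin φ − φ·cos φ) = 29.073126·(0.27734819 − 0.28103292·0.96076947) = 0.213407

x=30.198647 y=0.213407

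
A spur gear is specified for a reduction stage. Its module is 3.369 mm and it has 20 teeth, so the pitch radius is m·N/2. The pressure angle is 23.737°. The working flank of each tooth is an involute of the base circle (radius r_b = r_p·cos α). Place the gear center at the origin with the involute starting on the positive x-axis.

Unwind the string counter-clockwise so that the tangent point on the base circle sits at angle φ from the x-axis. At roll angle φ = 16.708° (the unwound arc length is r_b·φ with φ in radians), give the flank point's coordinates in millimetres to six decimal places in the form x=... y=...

pitch radius r_p = m·N/2 = 3.369·20/2 = 33.690000
base radius r_b = r_p·cos α = 33.690000·cos 23.737° = 30.839922
roll angle φ = 16.708° = 0.29160961 rad
x = r_b·(cos φ + φ·sin φ) = 30.839922·(0.95778236 + 0.29160961·0.28749425) = 32.123431
y = r_b·(sin φ − φ·cos φ) = 30.839922·(0.28749425 − 0.29160961·0.95778236) = 0.252755

x=32.123431 y=0.252755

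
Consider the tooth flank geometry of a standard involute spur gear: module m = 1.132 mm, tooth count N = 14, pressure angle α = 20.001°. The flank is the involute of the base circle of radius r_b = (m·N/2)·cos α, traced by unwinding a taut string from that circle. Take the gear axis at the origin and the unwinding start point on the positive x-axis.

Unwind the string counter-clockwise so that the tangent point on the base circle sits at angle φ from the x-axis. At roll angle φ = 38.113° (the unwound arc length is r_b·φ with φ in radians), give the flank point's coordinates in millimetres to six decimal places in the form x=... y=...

x=8.915667 y=0.698743

pitch radius r_p = m·N/2 = 1.132·14/2 = 7.924000
base radius r_b = r_p·cos α = 7.924000·cos 20.001° = 7.446077
roll angle φ = 38.113° = 0.66519734 rad
x = r_b·(cos φ + φ·sin φ) = 7.446077·(0.78679500 + 0.66519734·0.61721441) = 8.915667
y = r_b·(sin φ − φ·cos φ) = 7.446077·(0.61721441 − 0.66519734·0.78679500) = 0.698743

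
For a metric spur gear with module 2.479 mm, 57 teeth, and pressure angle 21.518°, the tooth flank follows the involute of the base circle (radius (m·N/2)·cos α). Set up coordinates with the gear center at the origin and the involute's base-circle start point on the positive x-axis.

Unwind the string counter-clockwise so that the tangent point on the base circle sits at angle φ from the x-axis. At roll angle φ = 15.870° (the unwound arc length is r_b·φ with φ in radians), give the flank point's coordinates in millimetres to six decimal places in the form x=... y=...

pitch radius r_p = m·N/2 = 2.479·57/2 = 70.651500
base radius r_b = r_p·cos α = 70.651500·cos 21.518° = 65.727259
roll angle φ = 15.870° = 0.27698375 rad
x = r_b·(cos φ + φ·sin φ) = 65.727259·(0.96188462 + 0.27698375·0.27345561) = 68.200404
y = r_b·(sin φ − φ·cos φ) = 65.727259·(0.27345561 − 0.27698375·0.96188462) = 0.462010

x=68.200404 y=0.462010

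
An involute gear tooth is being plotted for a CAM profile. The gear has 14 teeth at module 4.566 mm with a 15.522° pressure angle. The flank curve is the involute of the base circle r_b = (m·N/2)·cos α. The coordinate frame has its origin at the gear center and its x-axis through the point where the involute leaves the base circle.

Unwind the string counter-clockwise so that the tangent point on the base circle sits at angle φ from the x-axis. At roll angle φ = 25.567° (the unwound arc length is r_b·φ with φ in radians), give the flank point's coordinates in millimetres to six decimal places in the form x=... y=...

pitch radius r_p = m·N/2 = 4.566·14/2 = 31.962000
base radius r_b = r_p·cos α = 31.962000·cos 15.522° = 30.796275
roll angle φ = 25.567° = 0.44622833 rad
x = r_b·(cos φ + φ·sin φ) = 30.796275·(0.90208124 + 0.44622833·0.43156626) = 33.711399
y = r_b·(sin φ − φ·cos φ) = 30.796275·(0.43156626 − 0.44622833·0.90208124) = 0.894079

x=33.711399 y=0.894079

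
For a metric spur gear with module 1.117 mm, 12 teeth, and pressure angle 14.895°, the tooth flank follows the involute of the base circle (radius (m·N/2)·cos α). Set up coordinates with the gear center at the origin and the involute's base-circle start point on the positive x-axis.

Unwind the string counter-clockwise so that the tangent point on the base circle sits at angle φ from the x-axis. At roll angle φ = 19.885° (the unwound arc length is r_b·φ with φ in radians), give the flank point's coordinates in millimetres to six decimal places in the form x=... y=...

x=6.855200 y=0.089168

pitch radius r_p = m·N/2 = 1.117·12/2 = 6.702000
base radius r_b = r_p·cos α = 6.702000·cos 14.895° = 6.476803
roll angle φ = 19.885° = 0.34705872 rad
x = r_b·(cos φ + φ·sin φ) = 6.476803·(0.94037721 + 0.34705872·0.34013337) = 6.855200
y = r_b·(sin φ − φ·cos φ) = 6.476803·(0.34013337 − 0.34705872·0.94037721) = 0.089168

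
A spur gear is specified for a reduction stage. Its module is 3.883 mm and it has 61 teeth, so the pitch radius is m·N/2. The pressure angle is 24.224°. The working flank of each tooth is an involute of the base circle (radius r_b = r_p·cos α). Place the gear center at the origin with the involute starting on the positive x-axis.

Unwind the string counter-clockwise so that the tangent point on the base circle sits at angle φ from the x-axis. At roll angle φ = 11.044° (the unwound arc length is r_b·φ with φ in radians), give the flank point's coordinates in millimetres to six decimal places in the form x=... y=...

x=109.991199 y=0.256870

pitch radius r_p = m·N/2 = 3.883·61/2 = 118.431500
base radius r_b = r_p·cos α = 118.431500·cos 24.224° = 108.003408
roll angle φ = 11.044° = 0.19275416 rad
x = r_b·(cos φ + φ·sin φ) = 108.003408·(0.98148036 + 0.19275416·0.19156277) = 109.991199
y = r_b·(sin φ − φ·cos φ) = 108.003408·(0.19156277 − 0.19275416·0.98148036) = 0.256870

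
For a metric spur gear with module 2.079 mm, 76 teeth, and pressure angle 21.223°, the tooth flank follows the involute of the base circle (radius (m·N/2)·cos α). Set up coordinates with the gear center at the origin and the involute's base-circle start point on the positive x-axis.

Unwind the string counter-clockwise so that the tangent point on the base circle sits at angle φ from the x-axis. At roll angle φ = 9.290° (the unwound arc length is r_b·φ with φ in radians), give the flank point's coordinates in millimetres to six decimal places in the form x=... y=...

pitch radius r_p = m·N/2 = 2.079·76/2 = 79.002000
base radius r_b = r_p·cos α = 79.002000·cos 21.223° = 73.643971
roll angle φ = 9.290° = 0.16214109 rad
x = r_b·(cos φ + φ·sin φ) = 73.643971·(0.98688391 + 0.16214109·0.16143158) = 74.605658
y = r_b·(sin φ − φ·cos φ) = 73.643971·(0.16143158 − 0.16214109·0.98688391) = 0.104365

x=74.605658 y=0.104365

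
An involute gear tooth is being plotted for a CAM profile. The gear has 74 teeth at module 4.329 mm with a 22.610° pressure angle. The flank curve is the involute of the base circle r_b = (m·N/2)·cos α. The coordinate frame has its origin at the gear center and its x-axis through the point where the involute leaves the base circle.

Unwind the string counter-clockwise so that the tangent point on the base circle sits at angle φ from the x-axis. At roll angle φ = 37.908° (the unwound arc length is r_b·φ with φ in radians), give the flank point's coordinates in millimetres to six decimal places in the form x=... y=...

x=176.768888 y=13.659366

pitch radius r_p = m·N/2 = 4.329·74/2 = 160.173000
base radius r_b = r_p·cos α = 160.173000·cos 22.610° = 147.862605
roll angle φ = 37.908° = 0.66161941 rad
x = r_b·(cos φ + φ·sin φ) = 147.862605·(0.78899831 + 0.66161941·0.61439537) = 176.768888
y = r_b·(sin φ − φ·cos φ) = 147.862605·(0.61439537 − 0.66161941·0.78899831) = 13.659366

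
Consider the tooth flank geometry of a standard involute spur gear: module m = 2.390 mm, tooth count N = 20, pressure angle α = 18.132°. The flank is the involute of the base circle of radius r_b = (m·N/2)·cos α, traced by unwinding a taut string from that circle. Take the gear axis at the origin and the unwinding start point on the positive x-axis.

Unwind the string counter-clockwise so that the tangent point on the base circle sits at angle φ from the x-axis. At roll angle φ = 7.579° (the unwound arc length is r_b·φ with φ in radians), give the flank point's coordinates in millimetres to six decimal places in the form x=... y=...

pitch radius r_p = m·N/2 = 2.390·20/2 = 23.900000
base radius r_b = r_p·cos α = 23.900000·cos 18.132° = 22.713175
roll angle φ = 7.579° = 0.13227850 rad
x = r_b·(cos φ + φ·sin φ) = 22.713175·(0.99126395 + 0.13227850·0.13189308) = 22.911020
y = r_b·(sin φ − φ·cos φ) = 22.713175·(0.13189308 − 0.13227850·0.99126395) = 0.017493

x=22.911020 y=0.017493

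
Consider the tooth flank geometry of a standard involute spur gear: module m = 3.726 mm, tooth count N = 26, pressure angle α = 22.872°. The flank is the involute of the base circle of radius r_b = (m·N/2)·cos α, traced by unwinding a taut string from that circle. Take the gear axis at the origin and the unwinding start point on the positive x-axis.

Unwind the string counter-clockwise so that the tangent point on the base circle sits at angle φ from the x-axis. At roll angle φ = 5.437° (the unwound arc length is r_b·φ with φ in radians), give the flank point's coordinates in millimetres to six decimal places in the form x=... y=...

pitch radius r_p = m·N/2 = 3.726·26/2 = 48.438000
base radius r_b = r_p·cos α = 48.438000·cos 22.872° = 44.629584
roll angle φ = 5.437° = 0.09489355 rad
x = r_b·(cos φ + φ·sin φ) = 44.629584·(0.99550098 + 0.09489355·0.09475120) = 44.830072
y = r_b·(sin φ − φ·cos φ) = 44.629584·(0.09475120 − 0.09489355·0.99550098) = 0.012700

x=44.830072 y=0.012700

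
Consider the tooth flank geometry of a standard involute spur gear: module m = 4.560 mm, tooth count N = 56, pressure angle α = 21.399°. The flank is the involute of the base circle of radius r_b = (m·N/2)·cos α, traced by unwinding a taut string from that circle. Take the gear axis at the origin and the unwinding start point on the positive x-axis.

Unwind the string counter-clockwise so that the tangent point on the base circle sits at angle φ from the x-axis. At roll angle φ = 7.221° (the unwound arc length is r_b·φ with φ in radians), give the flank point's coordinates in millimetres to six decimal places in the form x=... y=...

pitch radius r_p = m·N/2 = 4.560·56/2 = 127.680000
base radius r_b = r_p·cos α = 127.680000·cos 21.399° = 118.878020
roll angle φ = 7.221° = 0.12603023 rad
x = r_b·(cos φ + φ·sin φ) = 118.878020·(0.99206870 + 0.12603023·0.12569685) = 119.818381
y = r_b·(sin φ − φ·cos φ) = 118.878020·(0.12569685 − 0.12603023·0.99206870) = 0.079198

x=119.818381 y=0.079198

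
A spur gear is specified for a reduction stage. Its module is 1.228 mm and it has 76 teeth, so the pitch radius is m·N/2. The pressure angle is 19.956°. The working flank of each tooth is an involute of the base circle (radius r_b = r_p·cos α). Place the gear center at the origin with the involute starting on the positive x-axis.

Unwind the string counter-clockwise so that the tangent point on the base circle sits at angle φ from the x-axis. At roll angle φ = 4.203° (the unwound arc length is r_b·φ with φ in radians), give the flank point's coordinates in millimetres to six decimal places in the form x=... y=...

pitch radius r_p = m·N/2 = 1.228·76/2 = 46.664000
base radius r_b = r_p·cos α = 46.664000·cos 19.956° = 43.862060
roll angle φ = 4.203° = 0.07335619 rad
x = r_b·(cos φ + φ·sin φ) = 43.862060·(0.99731064 + 0.07335619·0.07329042) = 43.979915
y = r_b·(sin φ − φ·cos φ) = 43.862060·(0.07329042 − 0.07335619·0.99731064) = 0.005768

x=43.979915 y=0.005768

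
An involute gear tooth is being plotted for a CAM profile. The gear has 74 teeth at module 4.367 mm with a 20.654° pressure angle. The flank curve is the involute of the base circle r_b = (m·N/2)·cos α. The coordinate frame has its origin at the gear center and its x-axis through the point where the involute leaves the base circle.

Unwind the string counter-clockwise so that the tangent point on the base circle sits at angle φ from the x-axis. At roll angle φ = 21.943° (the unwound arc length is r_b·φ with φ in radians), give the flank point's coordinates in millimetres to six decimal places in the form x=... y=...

x=161.878590 y=2.789651

pitch radius r_p = m·N/2 = 4.367·74/2 = 161.579000
base radius r_b = r_p·cos α = 161.579000·cos 20.654° = 151.193916
roll angle φ = 21.943° = 0.38297760 rad
x = r_b·(cos φ + φ·sin φ) = 151.193916·(0.92755607 + 0.38297760·0.37368401) = 161.878590
y = r_b·(sin φ − φ·cos φ) = 151.193916·(0.37368401 − 0.38297760·0.92755607) = 2.789651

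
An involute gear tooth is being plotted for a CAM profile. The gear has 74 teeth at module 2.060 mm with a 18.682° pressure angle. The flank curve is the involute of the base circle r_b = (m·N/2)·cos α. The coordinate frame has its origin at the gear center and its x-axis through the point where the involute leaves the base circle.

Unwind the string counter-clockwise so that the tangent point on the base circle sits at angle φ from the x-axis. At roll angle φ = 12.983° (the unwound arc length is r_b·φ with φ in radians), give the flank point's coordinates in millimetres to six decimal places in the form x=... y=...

pitch radius r_p = m·N/2 = 2.060·74/2 = 76.220000
base radius r_b = r_p·cos α = 76.220000·cos 18.682° = 72.204041
roll angle φ = 12.983° = 0.22659610 rad
x = r_b·(cos φ + φ·sin φ) = 72.204041·(0.97443677 + 0.22659610·0.22466194) = 74.034001
y = r_b·(sin φ − φ·cos φ) = 72.204041·(0.22466194 − 0.22659610·0.97443677) = 0.278590

x=74.034001 y=0.278590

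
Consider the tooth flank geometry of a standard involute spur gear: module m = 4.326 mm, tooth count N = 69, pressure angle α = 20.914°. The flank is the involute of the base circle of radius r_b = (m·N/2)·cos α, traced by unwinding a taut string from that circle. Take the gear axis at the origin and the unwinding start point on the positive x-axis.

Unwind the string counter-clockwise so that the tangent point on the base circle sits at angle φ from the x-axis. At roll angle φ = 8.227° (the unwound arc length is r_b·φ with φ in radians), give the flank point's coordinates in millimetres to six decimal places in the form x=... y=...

x=140.843994 y=0.137292

pitch radius r_p = m·N/2 = 4.326·69/2 = 149.247000
base radius r_b = r_p·cos α = 149.247000·cos 20.914° = 139.414202
roll angle φ = 8.227° = 0.14358824 rad
x = r_b·(cos φ + φ·sin φ) = 139.414202·(0.98970891 + 0.14358824·0.14309534) = 140.843994
y = r_b·(sin φ − φ·cos φ) = 139.414202·(0.14309534 − 0.14358824·0.98970891) = 0.137292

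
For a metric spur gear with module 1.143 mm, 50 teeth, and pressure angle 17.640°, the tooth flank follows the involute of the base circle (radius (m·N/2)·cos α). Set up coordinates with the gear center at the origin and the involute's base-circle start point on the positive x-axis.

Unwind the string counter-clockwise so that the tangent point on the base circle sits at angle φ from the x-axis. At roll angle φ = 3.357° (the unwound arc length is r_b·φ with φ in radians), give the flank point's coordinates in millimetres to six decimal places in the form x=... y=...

x=27.278085 y=0.001825

pitch radius r_p = m·N/2 = 1.143·50/2 = 28.575000
base radius r_b = r_p·cos α = 28.575000·cos 17.640° = 27.231385
roll angle φ = 3.357° = 0.05859070 rad
x = r_b·(cos φ + φ·sin φ) = 27.231385·(0.99828406 + 0.05859070·0.05855719) = 27.278085
y = r_b·(sin φ − φ·cos φ) = 27.231385·(0.05855719 − 0.05859070·0.99828406) = 0.001825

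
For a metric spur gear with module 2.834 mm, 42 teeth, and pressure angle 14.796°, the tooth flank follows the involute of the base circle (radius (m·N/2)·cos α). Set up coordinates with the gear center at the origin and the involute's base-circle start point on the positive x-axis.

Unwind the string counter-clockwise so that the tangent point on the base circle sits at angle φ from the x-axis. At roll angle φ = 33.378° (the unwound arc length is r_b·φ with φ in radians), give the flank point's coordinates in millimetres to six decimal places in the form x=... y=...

pitch radius r_p = m·N/2 = 2.834·42/2 = 59.514000
base radius r_b = r_p·cos α = 59.514000·cos 14.796° = 57.540588
roll angle φ = 33.378° = 0.58255600 rad
x = r_b·(cos φ + φ·sin φ) = 57.540588·(0.83505917 + 0.58255600·0.55016014) = 66.491502
y = r_b·(sin φ − φ·cos φ) = 57.540588·(0.55016014 − 0.58255600·0.83505917) = 3.664841

x=66.491502 y=3.664841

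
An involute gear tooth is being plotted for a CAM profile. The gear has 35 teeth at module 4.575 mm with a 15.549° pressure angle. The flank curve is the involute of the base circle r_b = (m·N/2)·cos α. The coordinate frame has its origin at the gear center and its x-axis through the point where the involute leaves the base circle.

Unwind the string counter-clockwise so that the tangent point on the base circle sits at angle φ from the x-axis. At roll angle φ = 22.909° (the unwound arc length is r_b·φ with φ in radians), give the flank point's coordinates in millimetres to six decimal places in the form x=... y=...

x=83.053668 y=1.617360

pitch radius r_p = m·N/2 = 4.575·35/2 = 80.062500
base radius r_b = r_p·cos α = 80.062500·cos 15.549° = 77.132337
roll angle φ = 22.909° = 0.39983748 rad
x = r_b·(cos φ + φ·sin φ) = 77.132337·(0.92112427 + 0.39983748·0.38926864) = 83.053668
y = r_b·(sin φ − φ·cos φ) = 77.132337·(0.38926864 − 0.39983748·0.92112427) = 1.617360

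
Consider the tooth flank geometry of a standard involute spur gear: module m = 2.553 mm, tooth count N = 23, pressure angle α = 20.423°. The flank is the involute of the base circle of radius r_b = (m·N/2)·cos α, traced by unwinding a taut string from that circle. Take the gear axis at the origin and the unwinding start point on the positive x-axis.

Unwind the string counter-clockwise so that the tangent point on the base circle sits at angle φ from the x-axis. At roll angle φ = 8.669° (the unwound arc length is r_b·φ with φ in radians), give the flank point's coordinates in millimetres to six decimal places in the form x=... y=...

x=27.827152 y=0.031694

pitch radius r_p = m·N/2 = 2.553·23/2 = 29.359500
base radius r_b = r_p·cos α = 29.359500·cos 20.423° = 27.514020
roll angle φ = 8.669° = 0.15130259 rad
x = r_b·(cos φ + φ·sin φ) = 27.514020·(0.98857558 + 0.15130259·0.15072597) = 27.827152
y = r_b·(sin φ − φ·cos φ) = 27.514020·(0.15072597 − 0.15130259·0.98857558) = 0.031694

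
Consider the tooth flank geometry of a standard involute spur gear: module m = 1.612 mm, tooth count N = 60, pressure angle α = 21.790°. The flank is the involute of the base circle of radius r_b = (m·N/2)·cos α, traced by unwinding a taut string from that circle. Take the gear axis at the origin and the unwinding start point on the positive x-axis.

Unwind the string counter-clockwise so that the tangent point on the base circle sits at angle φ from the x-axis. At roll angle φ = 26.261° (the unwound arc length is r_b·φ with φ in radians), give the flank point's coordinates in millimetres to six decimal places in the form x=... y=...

x=49.376577 y=1.411190

pitch radius r_p = m·N/2 = 1.612·60/2 = 48.360000
base radius r_b = r_p·cos α = 48.360000·cos 21.790° = 44.904708
roll angle φ = 26.261° = 0.45834091 rad
x = r_b·(cos φ + φ·sin φ) = 44.904708·(0.89678781 + 0.45834091·0.44246087) = 49.376577
y = r_b·(sin φ − φ·cos φ) = 44.904708·(0.44246087 − 0.45834091·0.89678781) = 1.411190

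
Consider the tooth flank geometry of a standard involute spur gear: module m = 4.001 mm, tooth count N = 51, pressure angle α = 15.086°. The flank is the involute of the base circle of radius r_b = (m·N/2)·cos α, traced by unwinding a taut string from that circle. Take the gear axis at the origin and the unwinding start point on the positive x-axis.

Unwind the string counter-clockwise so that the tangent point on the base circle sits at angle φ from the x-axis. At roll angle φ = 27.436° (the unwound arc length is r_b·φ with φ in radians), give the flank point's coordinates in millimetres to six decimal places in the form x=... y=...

pitch radius r_p = m·N/2 = 4.001·51/2 = 102.025500
base radius r_b = r_p·cos α = 102.025500·cos 15.086° = 98.509319
roll angle φ = 27.436° = 0.47884853 rad
x = r_b·(cos φ + φ·sin φ) = 98.509319·(0.88752606 + 0.47884853·0.46075752) = 109.164001
y = r_b·(sin φ − φ·cos φ) = 98.509319·(0.46075752 − 0.47884853·0.88752606) = 3.523380

x=109.164001 y=3.523380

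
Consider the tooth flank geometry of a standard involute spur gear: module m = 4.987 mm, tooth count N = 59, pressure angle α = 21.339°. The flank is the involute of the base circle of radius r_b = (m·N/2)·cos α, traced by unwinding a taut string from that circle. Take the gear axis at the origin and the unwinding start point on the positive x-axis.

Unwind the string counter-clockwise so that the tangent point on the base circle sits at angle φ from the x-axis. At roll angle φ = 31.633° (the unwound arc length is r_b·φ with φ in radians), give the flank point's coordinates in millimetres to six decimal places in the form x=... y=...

x=156.350492 y=7.455108

pitch radius r_p = m·N/2 = 4.987·59/2 = 147.116500
base radius r_b = r_p·cos α = 147.116500·cos 21.339° = 137.030745
roll angle φ = 31.633° = 0.55210000 rad
x = r_b·(cos φ + φ·sin φ) = 137.030745·(0.85142500 + 0.55210000·0.52447638) = 156.350492
y = r_b·(sin φ − φ·cos φ) = 137.030745·(0.52447638 − 0.55210000·0.85142500) = 7.455108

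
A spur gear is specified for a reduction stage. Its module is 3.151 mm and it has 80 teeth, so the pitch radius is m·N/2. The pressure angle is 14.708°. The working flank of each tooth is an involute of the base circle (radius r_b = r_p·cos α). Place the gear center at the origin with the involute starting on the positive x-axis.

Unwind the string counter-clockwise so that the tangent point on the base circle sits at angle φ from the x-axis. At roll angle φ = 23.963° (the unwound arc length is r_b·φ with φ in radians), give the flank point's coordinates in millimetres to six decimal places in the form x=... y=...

x=132.110404 y=2.921177

pitch radius r_p = m·N/2 = 3.151·80/2 = 126.040000
base radius r_b = r_p·cos α = 126.040000·cos 14.708° = 121.909961
roll angle φ = 23.963° = 0.41823325 rad
x = r_b·(cos φ + φ·sin φ) = 121.909961·(0.91380793 + 0.41823325·0.40614662) = 132.110404
y = r_b·(sin φ − φ·cos φ) = 121.909961·(0.40614662 − 0.41823325·0.91380793) = 2.921177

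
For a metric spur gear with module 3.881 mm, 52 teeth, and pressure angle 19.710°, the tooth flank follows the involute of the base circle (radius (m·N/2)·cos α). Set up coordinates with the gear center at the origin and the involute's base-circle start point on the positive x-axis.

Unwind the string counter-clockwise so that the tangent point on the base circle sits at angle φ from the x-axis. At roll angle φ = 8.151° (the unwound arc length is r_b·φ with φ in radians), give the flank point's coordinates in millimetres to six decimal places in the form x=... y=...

pitch radius r_p = m·N/2 = 3.881·52/2 = 100.906000
base radius r_b = r_p·cos α = 100.906000·cos 19.710° = 94.994089
roll angle φ = 8.151° = 0.14226179 rad
x = r_b·(cos φ + φ·sin φ) = 94.994089·(0.98989785 + 0.14226179·0.14178241) = 95.950495
y = r_b·(sin φ − φ·cos φ) = 94.994089·(0.14178241 − 0.14226179·0.98989785) = 0.090983

x=95.950495 y=0.090983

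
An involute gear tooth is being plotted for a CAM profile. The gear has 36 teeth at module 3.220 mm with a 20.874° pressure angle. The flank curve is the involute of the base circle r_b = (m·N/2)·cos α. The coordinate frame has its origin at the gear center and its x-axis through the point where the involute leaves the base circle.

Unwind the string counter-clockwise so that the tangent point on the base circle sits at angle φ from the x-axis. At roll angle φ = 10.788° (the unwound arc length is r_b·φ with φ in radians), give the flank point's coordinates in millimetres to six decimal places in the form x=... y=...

x=55.107335 y=0.120071

pitch radius r_p = m·N/2 = 3.220·36/2 = 57.960000
base radius r_b = r_p·cos α = 57.960000·cos 20.874° = 54.155868
roll angle φ = 10.788° = 0.18828612 rad
x = r_b·(cos φ + φ·sin φ) = 54.155868·(0.98232647 + 0.18828612·0.18717558) = 55.107335
y = r_b·(sin φ − φ·cos φ) = 54.155868·(0.18717558 − 0.18828612·0.98232647) = 0.120071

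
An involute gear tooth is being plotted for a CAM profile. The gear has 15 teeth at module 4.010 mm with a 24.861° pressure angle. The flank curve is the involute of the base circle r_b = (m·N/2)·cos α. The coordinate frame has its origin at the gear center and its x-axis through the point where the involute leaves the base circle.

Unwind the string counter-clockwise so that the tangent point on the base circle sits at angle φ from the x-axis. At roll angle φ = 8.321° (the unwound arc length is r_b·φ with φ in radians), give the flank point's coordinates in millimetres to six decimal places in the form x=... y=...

x=27.574217 y=0.027803

pitch radius r_p = m·N/2 = 4.010·15/2 = 30.075000
base radius r_b = r_p·cos α = 30.075000·cos 24.861° = 27.287962
roll angle φ = 8.321° = 0.14522885 rad
x = r_b·(cos φ + φ·sin φ) = 27.287962·(0.98947281 + 0.14522885·0.14471887) = 27.574217
y = r_b·(sin φ − φ·cos φ) = 27.287962·(0.14471887 − 0.14522885·0.98947281) = 0.027803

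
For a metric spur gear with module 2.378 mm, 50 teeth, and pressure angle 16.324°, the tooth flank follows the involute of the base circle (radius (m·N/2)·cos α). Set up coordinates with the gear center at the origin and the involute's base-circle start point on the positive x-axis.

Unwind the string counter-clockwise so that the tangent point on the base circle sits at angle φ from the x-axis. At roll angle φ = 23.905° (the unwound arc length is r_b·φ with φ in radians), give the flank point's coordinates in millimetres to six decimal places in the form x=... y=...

x=61.805151 y=1.357313

pitch radius r_p = m·N/2 = 2.378·50/2 = 59.450000
base radius r_b = r_p·cos α = 59.450000·cos 16.324° = 57.053430
roll angle φ = 23.905° = 0.41722096 rad
x = r_b·(cos φ + φ·sin φ) = 57.053430·(0.91421860 + 0.41722096·0.40522137) = 61.805151
y = r_b·(sin φ − φ·cos φ) = 57.053430·(0.40522137 − 0.41722096·0.91421860) = 1.357313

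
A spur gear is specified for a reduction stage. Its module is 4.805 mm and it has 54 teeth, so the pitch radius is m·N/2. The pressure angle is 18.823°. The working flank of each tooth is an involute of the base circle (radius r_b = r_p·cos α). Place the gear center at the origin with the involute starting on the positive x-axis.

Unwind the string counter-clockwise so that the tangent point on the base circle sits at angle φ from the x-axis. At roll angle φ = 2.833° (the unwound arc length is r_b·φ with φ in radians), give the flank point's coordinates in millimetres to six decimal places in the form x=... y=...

pitch radius r_p = m·N/2 = 4.805·54/2 = 129.735000
base radius r_b = r_p·cos α = 129.735000·cos 18.823° = 122.796749
roll angle φ = 2.833° = 0.04944518 rad
x = r_b·(cos φ + φ·sin φ) = 122.796749·(0.99877784 + 0.04944518·0.04942503) = 122.946765
y = r_b·(sin φ − φ·cos φ) = 122.796749·(0.04942503 − 0.04944518·0.99877784) = 0.004947

x=122.946765 y=0.004947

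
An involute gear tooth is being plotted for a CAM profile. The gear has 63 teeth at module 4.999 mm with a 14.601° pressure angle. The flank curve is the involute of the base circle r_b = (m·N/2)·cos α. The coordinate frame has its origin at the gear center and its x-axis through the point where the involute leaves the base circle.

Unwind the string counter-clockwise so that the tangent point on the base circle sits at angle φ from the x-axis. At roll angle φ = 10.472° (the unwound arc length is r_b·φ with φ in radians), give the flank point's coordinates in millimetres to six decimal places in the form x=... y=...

x=154.906995 y=0.309090

pitch radius r_p = m·N/2 = 4.999·63/2 = 157.468500
base radius r_b = r_p·cos α = 157.468500·cos 14.601° = 152.383019
roll angle φ = 10.472° = 0.18277088 rad
x = r_b·(cos φ + φ·sin φ) = 152.383019·(0.98334385 + 0.18277088·0.18175499) = 154.906995
y = r_b·(sin φ − φ·cos φ) = 152.383019·(0.18175499 − 0.18277088·0.98334385) = 0.309090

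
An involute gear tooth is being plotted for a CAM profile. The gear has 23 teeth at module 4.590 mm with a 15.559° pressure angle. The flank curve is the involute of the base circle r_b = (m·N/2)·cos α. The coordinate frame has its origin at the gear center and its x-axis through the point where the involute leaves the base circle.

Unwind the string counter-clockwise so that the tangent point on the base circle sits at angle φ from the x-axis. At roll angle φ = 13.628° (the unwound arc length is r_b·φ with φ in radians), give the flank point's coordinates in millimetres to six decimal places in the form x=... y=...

pitch radius r_p = m·N/2 = 4.590·23/2 = 52.785000
base radius r_b = r_p·cos α = 52.785000·cos 15.559° = 50.850681
roll angle φ = 13.628° = 0.23785347 rad
x = r_b·(cos φ + φ·sin φ) = 50.850681·(0.97184597 + 0.23785347·0.23561707) = 52.268820
y = r_b·(sin φ − φ·cos φ) = 50.850681·(0.23561707 − 0.23785347·0.97184597) = 0.226801

x=52.268820 y=0.226801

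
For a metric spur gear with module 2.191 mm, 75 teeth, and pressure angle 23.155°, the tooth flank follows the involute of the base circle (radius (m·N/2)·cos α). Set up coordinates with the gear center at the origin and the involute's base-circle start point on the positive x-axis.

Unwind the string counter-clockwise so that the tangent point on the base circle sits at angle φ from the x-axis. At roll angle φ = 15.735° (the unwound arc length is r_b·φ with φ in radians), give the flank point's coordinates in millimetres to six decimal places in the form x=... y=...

x=78.339136 y=0.517644

pitch radius r_p = m·N/2 = 2.191·75/2 = 82.162500
base radius r_b = r_p·cos α = 82.162500·cos 23.155° = 75.543855
roll angle φ = 15.735° = 0.27462756 rad
x = r_b·(cos φ + φ·sin φ) = 75.543855·(0.96252627 + 0.27462756·0.27118847) = 78.339136
y = r_b·(sin φ − φ·cos φ) = 75.543855·(0.27118847 − 0.27462756·0.96252627) = 0.517644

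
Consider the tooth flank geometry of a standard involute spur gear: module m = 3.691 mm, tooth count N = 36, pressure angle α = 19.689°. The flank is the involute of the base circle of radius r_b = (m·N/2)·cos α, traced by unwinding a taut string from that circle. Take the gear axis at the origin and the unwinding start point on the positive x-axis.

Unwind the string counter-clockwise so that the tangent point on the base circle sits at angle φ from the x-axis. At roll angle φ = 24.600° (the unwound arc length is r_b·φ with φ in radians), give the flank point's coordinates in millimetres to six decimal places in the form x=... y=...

x=68.056362 y=1.620101

pitch radius r_p = m·N/2 = 3.691·36/2 = 66.438000
base radius r_b = r_p·cos α = 66.438000·cos 19.689° = 62.553719
roll angle φ = 24.600° = 0.42935100 rad
x = r_b·(cos φ + φ·sin φ) = 62.553719·(0.90923611 + 0.42935100·0.41628079) = 68.056362
y = r_b·(sin φ − φ·cos φ) = 62.553719·(0.41628079 − 0.42935100·0.90923611) = 1.620101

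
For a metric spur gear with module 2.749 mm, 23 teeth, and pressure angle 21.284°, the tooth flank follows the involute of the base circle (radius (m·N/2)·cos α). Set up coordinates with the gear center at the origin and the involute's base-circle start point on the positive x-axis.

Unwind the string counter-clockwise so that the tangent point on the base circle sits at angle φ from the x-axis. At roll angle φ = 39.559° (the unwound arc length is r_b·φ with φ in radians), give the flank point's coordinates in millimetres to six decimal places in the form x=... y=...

x=35.663513 y=3.080298

pitch radius r_p = m·N/2 = 2.749·23/2 = 31.613500
base radius r_b = r_p·cos α = 31.613500·cos 21.284° = 29.457226
roll angle φ = 39.559° = 0.69043480 rad
x = r_b·(cos φ + φ·sin φ) = 29.457226·(0.77096918 + 0.69043480·0.63687246) = 35.663513
y = r_b·(sin φ − φ·cos φ) = 29.457226·(0.63687246 − 0.69043480·0.77096918) = 3.080298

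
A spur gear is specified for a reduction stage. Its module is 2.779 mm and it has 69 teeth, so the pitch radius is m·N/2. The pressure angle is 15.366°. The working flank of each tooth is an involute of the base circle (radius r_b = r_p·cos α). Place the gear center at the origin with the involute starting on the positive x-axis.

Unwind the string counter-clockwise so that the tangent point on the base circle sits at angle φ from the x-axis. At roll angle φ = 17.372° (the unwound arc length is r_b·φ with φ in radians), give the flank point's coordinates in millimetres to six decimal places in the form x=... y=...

x=96.600413 y=0.851062

pitch radius r_p = m·N/2 = 2.779·69/2 = 95.875500
base radius r_b = r_p·cos α = 95.875500·cos 15.366° = 92.448221
roll angle φ = 17.372° = 0.30319860 rad
x = r_b·(cos φ + φ·sin φ) = 92.448221·(0.95438635 + 0.30319860·0.29857443) = 96.600413
y = r_b·(sin φ − φ·cos φ) = 92.448221·(0.29857443 − 0.30319860·0.95438635) = 0.851062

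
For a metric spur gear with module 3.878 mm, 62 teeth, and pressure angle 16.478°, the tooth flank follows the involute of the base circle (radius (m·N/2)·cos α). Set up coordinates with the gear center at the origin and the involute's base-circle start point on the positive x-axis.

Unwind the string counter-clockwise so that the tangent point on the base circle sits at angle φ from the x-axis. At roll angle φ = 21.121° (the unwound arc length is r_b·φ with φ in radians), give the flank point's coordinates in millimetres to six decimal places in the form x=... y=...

pitch radius r_p = m·N/2 = 3.878·62/2 = 120.218000
base radius r_b = r_p·cos α = 120.218000·cos 16.478° = 115.280493
roll angle φ = 21.121° = 0.36863099 rad
x = r_b·(cos φ + φ·sin φ) = 115.280493·(0.93282153 + 0.36863099·0.36033873) = 122.849066
y = r_b·(sin φ − φ·cos φ) = 115.280493·(0.36033873 − 0.36863099·0.93282153) = 1.898878

x=122.849066 y=1.898878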